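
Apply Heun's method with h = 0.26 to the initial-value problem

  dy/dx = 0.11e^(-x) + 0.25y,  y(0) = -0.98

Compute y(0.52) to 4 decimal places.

-1.0677

Heun: k1 = f(x_n, y_n); k2 = f(x_n + h, y_n + h·k1); y_{n+1} = y_n + (h/2)·(k1 + k2).
x=0.000000, y=-0.980000:
  k1 = f(0.000000, -0.980000) = -0.135000
  k2 = f(0.260000, -1.015100) = -0.168959
  y ← -0.980000 + (0.26/2)·(-0.135000 + (-0.168959)) = -1.019515
x=0.260000, y=-1.019515:
  k1 = f(0.260000, -1.019515) = -0.170063
  k2 = f(0.520000, -1.063731) = -0.200536
  y ← -1.019515 + (0.26/2)·(-0.170063 + (-0.200536)) = -1.067693
y(0.52) ≈ -1.0677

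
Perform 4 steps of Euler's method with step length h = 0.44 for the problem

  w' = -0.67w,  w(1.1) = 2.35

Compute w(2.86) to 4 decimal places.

Euler: w_{n+1} = w_n + h·f(x_n, w_n).
x=1.100000, w=2.350000: f=-1.574500 → w ← 2.350000 + 0.44·(-1.574500) = 1.657220
x=1.540000, w=1.657220: f=-1.110337 → w ← 1.657220 + 0.44·(-1.110337) = 1.168672
x=1.980000, w=1.168672: f=-0.783010 → w ← 1.168672 + 0.44·(-0.783010) = 0.824147
x=2.420000, w=0.824147: f=-0.552179 → w ← 0.824147 + 0.44·(-0.552179) = 0.581189
w(2.86) ≈ 0.5812

0.5812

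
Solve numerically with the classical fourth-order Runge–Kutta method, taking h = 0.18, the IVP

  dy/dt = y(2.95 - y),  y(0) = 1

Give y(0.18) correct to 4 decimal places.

RK4: k1 = f(t_n, y_n); k2 = f(t_n + h/2, y_n + (h/2)·k1); k3 = f(t_n + h/2, y_n + (h/2)·k2); k4 = f(t_n + h, y_n + h·k3); y_{n+1} = y_n + (h/6)·(k1 + 2k2 + 2k3 + k4).
t=0.000000, y=1.000000:
  k1 = f(0.000000, 1.000000) = 1.950000
  k2 = f(0.090000, 1.175500) = 2.085925
  k3 = f(0.090000, 1.187733) = 2.093103
  k4 = f(0.180000, 1.376759) = 2.165974
  y ← 1.000000 + (0.18/6)·(k1 + 2k2 + 2k3 + k4) = 1.374221
y(0.18) ≈ 1.3742

1.3742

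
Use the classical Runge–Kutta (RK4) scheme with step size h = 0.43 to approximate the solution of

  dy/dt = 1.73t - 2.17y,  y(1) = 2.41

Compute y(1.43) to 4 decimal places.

RK4: k1 = f(t_n, y_n); k2 = f(t_n + h/2, y_n + (h/2)·k1); k3 = f(t_n + h/2, y_n + (h/2)·k2); k4 = f(t_n + h, y_n + h·k3); y_{n+1} = y_n + (h/6)·(k1 + 2k2 + 2k3 + k4).
t=1.000000, y=2.410000:
  k1 = f(1.000000, 2.410000) = -3.499700
  k2 = f(1.215000, 1.657565) = -1.494965
  k3 = f(1.215000, 2.088583) = -2.430274
  k4 = f(1.430000, 1.364982) = -0.488111
  y ← 2.410000 + (0.43/6)·(k1 + 2k2 + 2k3 + k4) = 1.561589
y(1.43) ≈ 1.5616

1.5616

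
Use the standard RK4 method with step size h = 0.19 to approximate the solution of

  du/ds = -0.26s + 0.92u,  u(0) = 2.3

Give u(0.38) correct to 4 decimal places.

3.2414

RK4: k1 = f(s_n, u_n); k2 = f(s_n + h/2, u_n + (h/2)·k1); k3 = f(s_n + h/2, u_n + (h/2)·k2); k4 = f(s_n + h, u_n + h·k3); u_{n+1} = u_n + (h/6)·(k1 + 2k2 + 2k3 + k4).
s=0.000000, u=2.300000:
  k1 = f(0.000000, 2.300000) = 2.116000
  k2 = f(0.095000, 2.501020) = 2.276238
  k3 = f(0.095000, 2.516243) = 2.290243
  k4 = f(0.190000, 2.735146) = 2.466935
  u ← 2.300000 + (0.19/6)·(k1 + 2k2 + 2k3 + k4) = 2.734337
s=0.190000, u=2.734337:
  k1 = f(0.190000, 2.734337) = 2.466190
  k2 = f(0.285000, 2.968625) = 2.657035
  k3 = f(0.285000, 2.986755) = 2.673715
  k4 = f(0.380000, 3.242343) = 2.884155
  u ← 2.734337 + (0.19/6)·(k1 + 2k2 + 2k3 + k4) = 3.241378
u(0.38) ≈ 3.2414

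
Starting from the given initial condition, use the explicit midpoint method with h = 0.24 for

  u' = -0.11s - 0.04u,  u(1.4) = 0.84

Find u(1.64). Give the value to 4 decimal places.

0.7920

Midpoint: k1 = f(s_n, u_n); k2 = f(s_n + h/2, u_n + (h/2)·k1); u_{n+1} = u_n + h·k2.
s=1.400000, u=0.840000:
  k1 = f(1.400000, 0.840000) = -0.187600
  k2 = f(1.520000, 0.817488) = -0.199900
  u ← 0.840000 + 0.24·(-0.199900) = 0.792024
u(1.64) ≈ 0.7920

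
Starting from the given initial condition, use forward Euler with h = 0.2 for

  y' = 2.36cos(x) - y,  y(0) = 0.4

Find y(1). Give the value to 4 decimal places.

1.4800

Euler: y_{n+1} = y_n + h·f(x_n, y_n).
x=0.000000, y=0.400000: f=1.960000 → y ← 0.400000 + 0.2·1.960000 = 0.792000
x=0.200000, y=0.792000: f=1.520957 → y ← 0.792000 + 0.2·1.520957 = 1.096191
x=0.400000, y=1.096191: f=1.077513 → y ← 1.096191 + 0.2·1.077513 = 1.311694
x=0.600000, y=1.311694: f=0.636098 → y ← 1.311694 + 0.2·0.636098 = 1.438914
x=0.800000, y=1.438914: f=0.205314 → y ← 1.438914 + 0.2·0.205314 = 1.479976
y(1) ≈ 1.4800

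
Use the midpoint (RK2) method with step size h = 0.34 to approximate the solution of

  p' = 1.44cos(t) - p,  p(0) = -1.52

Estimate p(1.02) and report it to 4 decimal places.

0.1524

Midpoint: k1 = f(t_n, p_n); k2 = f(t_n + h/2, p_n + (h/2)·k1); p_{n+1} = p_n + h·k2.
t=0.000000, p=-1.520000:
  k1 = f(0.000000, -1.520000) = 2.960000
  k2 = f(0.170000, -1.016800) = 2.436042
  p ← -1.520000 + 0.34·2.436042 = -0.691746
t=0.340000, p=-0.691746:
  k1 = f(0.340000, -0.691746) = 2.049312
  k2 = f(0.510000, -0.343363) = 1.600115
  p ← -0.691746 + 0.34·1.600115 = -0.147707
t=0.680000, p=-0.147707:
  k1 = f(0.680000, -0.147707) = 1.267411
  k2 = f(0.850000, 0.067753) = 0.882622
  p ← -0.147707 + 0.34·0.882622 = 0.152385
p(1.02) ≈ 0.1524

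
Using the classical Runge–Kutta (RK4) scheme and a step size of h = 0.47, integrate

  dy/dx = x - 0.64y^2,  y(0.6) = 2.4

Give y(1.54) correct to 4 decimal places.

1.5330

RK4: k1 = f(x_n, y_n); k2 = f(x_n + h/2, y_n + (h/2)·k1); k3 = f(x_n + h/2, y_n + (h/2)·k2); k4 = f(x_n + h, y_n + h·k3); y_{n+1} = y_n + (h/6)·(k1 + 2k2 + 2k3 + k4).
x=0.600000, y=2.400000:
  k1 = f(0.600000, 2.400000) = -3.086400
  k2 = f(0.835000, 1.674696) = -0.959948
  k3 = f(0.835000, 2.174412) = -2.190964
  k4 = f(1.070000, 1.370247) = -0.131649
  y ← 2.400000 + (0.47/6)·(k1 + 2k2 + 2k3 + k4) = 1.654277
x=1.070000, y=1.654277:
  k1 = f(1.070000, 1.654277) = -0.681444
  k2 = f(1.305000, 1.494137) = -0.123766
  k3 = f(1.305000, 1.625192) = -0.385399
  k4 = f(1.540000, 1.473139) = 0.151111
  y ← 1.654277 + (0.47/6)·(k1 + 2k2 + 2k3 + k4) = 1.532965
y(1.54) ≈ 1.5330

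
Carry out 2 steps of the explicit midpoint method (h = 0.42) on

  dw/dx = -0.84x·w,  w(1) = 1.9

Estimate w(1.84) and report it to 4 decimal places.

0.7010

Midpoint: k1 = f(x_n, w_n); k2 = f(x_n + h/2, w_n + (h/2)·k1); w_{n+1} = w_n + h·k2.
x=1.000000, w=1.900000:
  k1 = f(1.000000, 1.900000) = -1.596000
  k2 = f(1.210000, 1.564840) = -1.590503
  w ← 1.900000 + 0.42·(-1.590503) = 1.231989
x=1.420000, w=1.231989:
  k1 = f(1.420000, 1.231989) = -1.469516
  k2 = f(1.630000, 0.923390) = -1.264306
  w ← 1.231989 + 0.42·(-1.264306) = 0.700980
w(1.84) ≈ 0.7010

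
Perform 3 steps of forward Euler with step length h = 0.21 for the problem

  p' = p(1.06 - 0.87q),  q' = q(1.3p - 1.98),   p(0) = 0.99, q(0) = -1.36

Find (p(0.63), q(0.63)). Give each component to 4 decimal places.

2.9905, -1.3174

Euler on (p,q): p_{n+1} = p_n + h·p', q_{n+1} = q_n + h·q'.
0.000000: (0.990000, -1.360000); f=(2.220768, 0.942480) → (1.456361, -1.162079)
0.210000: (1.456361, -1.162079); f=(3.016137, 0.100788) → (2.089750, -1.140914)
0.420000: (2.089750, -1.140914); f=(4.289411, -0.840483) → (2.990526, -1.317415)
(p(0.63), q(0.63)) ≈ (2.9905, -1.3174)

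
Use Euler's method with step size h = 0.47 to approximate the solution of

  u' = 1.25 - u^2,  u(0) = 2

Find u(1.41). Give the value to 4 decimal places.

Euler: u_{n+1} = u_n + h·f(t_n, u_n).
t=0.000000, u=2.000000: f=-2.750000 → u ← 2.000000 + 0.47·(-2.750000) = 0.707500
t=0.470000, u=0.707500: f=0.749444 → u ← 0.707500 + 0.47·0.749444 = 1.059739
t=0.940000, u=1.059739: f=0.126954 → u ← 1.059739 + 0.47·0.126954 = 1.119407
u(1.41) ≈ 1.1194

1.1194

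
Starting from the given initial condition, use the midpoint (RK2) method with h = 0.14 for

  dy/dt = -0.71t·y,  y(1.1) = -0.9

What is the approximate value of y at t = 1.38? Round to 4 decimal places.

Midpoint: k1 = f(t_n, y_n); k2 = f(t_n + h/2, y_n + (h/2)·k1); y_{n+1} = y_n + h·k2.
t=1.100000, y=-0.900000:
  k1 = f(1.100000, -0.900000) = 0.702900
  k2 = f(1.170000, -0.850797) = 0.706757
  y ← -0.900000 + 0.14·0.706757 = -0.801054
t=1.240000, y=-0.801054:
  k1 = f(1.240000, -0.801054) = 0.705248
  k2 = f(1.310000, -0.751687) = 0.699144
  y ← -0.801054 + 0.14·0.699144 = -0.703174
y(1.38) ≈ -0.7032

-0.7032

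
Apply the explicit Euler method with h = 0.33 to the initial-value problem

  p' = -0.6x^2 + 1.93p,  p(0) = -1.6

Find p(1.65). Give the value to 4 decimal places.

-19.7915

Euler: p_{n+1} = p_n + h·f(x_n, p_n).
x=0.000000, p=-1.600000: f=-3.088000 → p ← -1.600000 + 0.33·(-3.088000) = -2.619040
x=0.330000, p=-2.619040: f=-5.120087 → p ← -2.619040 + 0.33·(-5.120087) = -4.308669
x=0.660000, p=-4.308669: f=-8.577091 → p ← -4.308669 + 0.33·(-8.577091) = -7.139109
x=0.990000, p=-7.139109: f=-14.366540 → p ← -7.139109 + 0.33·(-14.366540) = -11.880067
x=1.320000, p=-11.880067: f=-23.973969 → p ← -11.880067 + 0.33·(-23.973969) = -19.791477
p(1.65) ≈ -19.7915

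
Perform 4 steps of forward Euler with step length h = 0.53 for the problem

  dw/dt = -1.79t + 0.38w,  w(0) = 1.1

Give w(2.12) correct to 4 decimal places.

-1.1507

Euler: w_{n+1} = w_n + h·f(t_n, w_n).
t=0.000000, w=1.100000: f=0.418000 → w ← 1.100000 + 0.53·0.418000 = 1.321540
t=0.530000, w=1.321540: f=-0.446515 → w ← 1.321540 + 0.53·(-0.446515) = 1.084887
t=1.060000, w=1.084887: f=-1.485143 → w ← 1.084887 + 0.53·(-1.485143) = 0.297761
t=1.590000, w=0.297761: f=-2.732951 → w ← 0.297761 + 0.53·(-2.732951) = -1.150702
w(2.12) ≈ -1.1507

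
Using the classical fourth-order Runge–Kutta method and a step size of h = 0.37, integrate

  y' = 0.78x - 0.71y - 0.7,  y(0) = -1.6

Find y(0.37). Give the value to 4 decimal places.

-1.4091

RK4: k1 = f(x_n, y_n); k2 = f(x_n + h/2, y_n + (h/2)·k1); k3 = f(x_n + h/2, y_n + (h/2)·k2); k4 = f(x_n + h, y_n + h·k3); y_{n+1} = y_n + (h/6)·(k1 + 2k2 + 2k3 + k4).
x=0.000000, y=-1.600000:
  k1 = f(0.000000, -1.600000) = 0.436000
  k2 = f(0.185000, -1.519340) = 0.523031
  k3 = f(0.185000, -1.503239) = 0.511600
  k4 = f(0.370000, -1.410708) = 0.590203
  y ← -1.600000 + (0.37/6)·(k1 + 2k2 + 2k3 + k4) = -1.409113
y(0.37) ≈ -1.4091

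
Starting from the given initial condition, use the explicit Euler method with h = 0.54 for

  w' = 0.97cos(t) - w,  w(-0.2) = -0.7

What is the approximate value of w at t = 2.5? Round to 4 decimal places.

-0.0353

Euler: w_{n+1} = w_n + h·f(t_n, w_n).
t=-0.200000, w=-0.700000: f=1.650665 → w ← -0.700000 + 0.54·1.650665 = 0.191359
t=0.340000, w=0.191359: f=0.723113 → w ← 0.191359 + 0.54·0.723113 = 0.581840
t=0.880000, w=0.581840: f=0.036197 → w ← 0.581840 + 0.54·0.036197 = 0.601386
t=1.420000, w=0.601386: f=-0.455667 → w ← 0.601386 + 0.54·(-0.455667) = 0.355326
t=1.960000, w=0.355326: f=-0.723394 → w ← 0.355326 + 0.54·(-0.723394) = -0.035307
w(2.5) ≈ -0.0353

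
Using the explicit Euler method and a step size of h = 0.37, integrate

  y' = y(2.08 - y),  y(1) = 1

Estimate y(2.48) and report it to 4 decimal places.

Euler: y_{n+1} = y_n + h·f(t_n, y_n).
t=1.000000, y=1.000000: f=1.080000 → y ← 1.000000 + 0.37·1.080000 = 1.399600
t=1.370000, y=1.399600: f=0.952288 → y ← 1.399600 + 0.37·0.952288 = 1.751947
t=1.740000, y=1.751947: f=0.574732 → y ← 1.751947 + 0.37·0.574732 = 1.964597
t=2.110000, y=1.964597: f=0.226720 → y ← 1.964597 + 0.37·0.226720 = 2.048484
y(2.48) ≈ 2.0485

2.0485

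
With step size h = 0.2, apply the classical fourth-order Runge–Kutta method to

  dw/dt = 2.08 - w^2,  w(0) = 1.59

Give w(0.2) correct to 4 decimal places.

RK4: k1 = f(t_n, w_n); k2 = f(t_n + h/2, w_n + (h/2)·k1); k3 = f(t_n + h/2, w_n + (h/2)·k2); k4 = f(t_n + h, w_n + h·k3); w_{n+1} = w_n + (h/6)·(k1 + 2k2 + 2k3 + k4).
t=0.000000, w=1.590000:
  k1 = f(0.000000, 1.590000) = -0.448100
  k2 = f(0.100000, 1.545190) = -0.307612
  k3 = f(0.100000, 1.559239) = -0.351226
  k4 = f(0.200000, 1.519755) = -0.229655
  w ← 1.590000 + (0.2/6)·(k1 + 2k2 + 2k3 + k4) = 1.523486
w(0.2) ≈ 1.5235

1.5235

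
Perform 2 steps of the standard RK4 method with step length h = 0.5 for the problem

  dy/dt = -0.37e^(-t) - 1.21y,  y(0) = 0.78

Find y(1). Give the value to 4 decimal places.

RK4: k1 = f(t_n, y_n); k2 = f(t_n + h/2, y_n + (h/2)·k1); k3 = f(t_n + h/2, y_n + (h/2)·k2); k4 = f(t_n + h, y_n + h·k3); y_{n+1} = y_n + (h/6)·(k1 + 2k2 + 2k3 + k4).
t=0.000000, y=0.780000:
  k1 = f(0.000000, 0.780000) = -1.313800
  k2 = f(0.250000, 0.451550) = -0.834532
  k3 = f(0.250000, 0.571367) = -0.979510
  k4 = f(0.500000, 0.290245) = -0.575613
  y ← 0.780000 + (0.5/6)·(k1 + 2k2 + 2k3 + k4) = 0.320209
t=0.500000, y=0.320209:
  k1 = f(0.500000, 0.320209) = -0.611869
  k2 = f(0.750000, 0.167241) = -0.377138
  k3 = f(0.750000, 0.225924) = -0.448144
  k4 = f(1.000000, 0.096137) = -0.252441
  y ← 0.320209 + (0.5/6)·(k1 + 2k2 + 2k3 + k4) = 0.110636
y(1) ≈ 0.1106

0.1106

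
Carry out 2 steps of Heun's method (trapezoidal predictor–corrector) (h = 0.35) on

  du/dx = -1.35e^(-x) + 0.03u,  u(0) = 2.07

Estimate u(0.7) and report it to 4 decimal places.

Heun: k1 = f(x_n, u_n); k2 = f(x_n + h, u_n + h·k1); u_{n+1} = u_n + (h/2)·(k1 + k2).
x=0.000000, u=2.070000:
  k1 = f(0.000000, 2.070000) = -1.287900
  k2 = f(0.350000, 1.619235) = -0.902752
  u ← 2.070000 + (0.35/2)·(-1.287900 + (-0.902752)) = 1.686636
x=0.350000, u=1.686636:
  k1 = f(0.350000, 1.686636) = -0.900730
  k2 = f(0.700000, 1.371380) = -0.629249
  u ← 1.686636 + (0.35/2)·(-0.900730 + (-0.629249)) = 1.418890
u(0.7) ≈ 1.4189

1.4189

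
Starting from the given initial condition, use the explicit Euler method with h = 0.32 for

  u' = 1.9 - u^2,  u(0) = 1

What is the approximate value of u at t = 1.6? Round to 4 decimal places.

Euler: u_{n+1} = u_n + h·f(t_n, u_n).
t=0.000000, u=1.000000: f=0.900000 → u ← 1.000000 + 0.32·0.900000 = 1.288000
t=0.320000, u=1.288000: f=0.241056 → u ← 1.288000 + 0.32·0.241056 = 1.365138
t=0.640000, u=1.365138: f=0.036398 → u ← 1.365138 + 0.32·0.036398 = 1.376785
t=0.960000, u=1.376785: f=0.004462 → u ← 1.376785 + 0.32·0.004462 = 1.378213
t=1.280000, u=1.378213: f=0.000528 → u ← 1.378213 + 0.32·0.000528 = 1.378382
u(1.6) ≈ 1.3784

1.3784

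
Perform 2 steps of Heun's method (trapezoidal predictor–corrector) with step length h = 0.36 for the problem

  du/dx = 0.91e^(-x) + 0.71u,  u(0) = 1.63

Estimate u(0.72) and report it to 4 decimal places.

3.3406

Heun: k1 = f(x_n, u_n); k2 = f(x_n + h, u_n + h·k1); u_{n+1} = u_n + (h/2)·(k1 + k2).
x=0.000000, u=1.630000:
  k1 = f(0.000000, 1.630000) = 2.067300
  k2 = f(0.360000, 2.374228) = 2.320587
  u ← 1.630000 + (0.36/2)·(2.067300 + 2.320587) = 2.419820
x=0.360000, u=2.419820:
  k1 = f(0.360000, 2.419820) = 2.352957
  k2 = f(0.720000, 3.266884) = 2.762432
  u ← 2.419820 + (0.36/2)·(2.352957 + 2.762432) = 3.340590
u(0.72) ≈ 3.3406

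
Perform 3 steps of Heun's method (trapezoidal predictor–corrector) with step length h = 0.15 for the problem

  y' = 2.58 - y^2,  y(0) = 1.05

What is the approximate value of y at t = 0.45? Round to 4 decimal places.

Heun: k1 = f(t_n, y_n); k2 = f(t_n + h, y_n + h·k1); y_{n+1} = y_n + (h/2)·(k1 + k2).
t=0.000000, y=1.050000:
  k1 = f(0.000000, 1.050000) = 1.477500
  k2 = f(0.150000, 1.271625) = 0.962970
  y ← 1.050000 + (0.15/2)·(1.477500 + 0.962970) = 1.233035
t=0.150000, y=1.233035:
  k1 = f(0.150000, 1.233035) = 1.059624
  k2 = f(0.300000, 1.391979) = 0.642395
  y ← 1.233035 + (0.15/2)·(1.059624 + 0.642395) = 1.360687
t=0.300000, y=1.360687:
  k1 = f(0.300000, 1.360687) = 0.728532
  k2 = f(0.450000, 1.469966) = 0.419199
  y ← 1.360687 + (0.15/2)·(0.728532 + 0.419199) = 1.446766
y(0.45) ≈ 1.4468

1.4468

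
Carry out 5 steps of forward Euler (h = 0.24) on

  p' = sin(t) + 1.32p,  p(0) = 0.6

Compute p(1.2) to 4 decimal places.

3.1029

Euler: p_{n+1} = p_n + h·f(t_n, p_n).
t=0.000000, p=0.600000: f=0.792000 → p ← 0.600000 + 0.24·0.792000 = 0.790080
t=0.240000, p=0.790080: f=1.280608 → p ← 0.790080 + 0.24·1.280608 = 1.097426
t=0.480000, p=1.097426: f=1.910381 → p ← 1.097426 + 0.24·1.910381 = 1.555918
t=0.720000, p=1.555918: f=2.713196 → p ← 1.555918 + 0.24·2.713196 = 2.207085
t=0.960000, p=2.207085: f=3.732543 → p ← 2.207085 + 0.24·3.732543 = 3.102895
p(1.2) ≈ 3.1029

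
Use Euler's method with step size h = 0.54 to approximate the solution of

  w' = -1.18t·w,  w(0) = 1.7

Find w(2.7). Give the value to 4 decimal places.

Euler: w_{n+1} = w_n + h·f(t_n, w_n).
t=0.000000, w=1.700000: f=0.000000 → w ← 1.700000 + 0.54·0.000000 = 1.700000
t=0.540000, w=1.700000: f=-1.083240 → w ← 1.700000 + 0.54·(-1.083240) = 1.115050
t=1.080000, w=1.115050: f=-1.421020 → w ← 1.115050 + 0.54·(-1.421020) = 0.347699
t=1.620000, w=0.347699: f=-0.664662 → w ← 0.347699 + 0.54·(-0.664662) = -0.011218
t=2.160000, w=-0.011218: f=0.028593 → w ← -0.011218 + 0.54·0.028593 = 0.004222
w(2.7) ≈ 0.0042

0.0042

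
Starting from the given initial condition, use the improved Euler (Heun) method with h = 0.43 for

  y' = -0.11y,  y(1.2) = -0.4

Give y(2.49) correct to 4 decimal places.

-0.3471

Heun: k1 = f(x_n, y_n); k2 = f(x_n + h, y_n + h·k1); y_{n+1} = y_n + (h/2)·(k1 + k2).
x=1.200000, y=-0.400000:
  k1 = f(1.200000, -0.400000) = 0.044000
  k2 = f(1.630000, -0.381080) = 0.041919
  y ← -0.400000 + (0.43/2)·(0.044000 + 0.041919) = -0.381527
x=1.630000, y=-0.381527:
  k1 = f(1.630000, -0.381527) = 0.041968
  k2 = f(2.060000, -0.363481) = 0.039983
  y ← -0.381527 + (0.43/2)·(0.041968 + 0.039983) = -0.363908
x=2.060000, y=-0.363908:
  k1 = f(2.060000, -0.363908) = 0.040030
  k2 = f(2.490000, -0.346695) = 0.038136
  y ← -0.363908 + (0.43/2)·(0.040030 + 0.038136) = -0.347102
y(2.49) ≈ -0.3471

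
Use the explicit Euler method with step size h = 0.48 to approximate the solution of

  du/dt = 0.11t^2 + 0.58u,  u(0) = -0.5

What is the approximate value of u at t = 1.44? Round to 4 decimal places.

-0.9804

Euler: u_{n+1} = u_n + h·f(t_n, u_n).
t=0.000000, u=-0.500000: f=-0.290000 → u ← -0.500000 + 0.48·(-0.290000) = -0.639200
t=0.480000, u=-0.639200: f=-0.345392 → u ← -0.639200 + 0.48·(-0.345392) = -0.804988
t=0.960000, u=-0.804988: f=-0.365517 → u ← -0.804988 + 0.48·(-0.365517) = -0.980436
u(1.44) ≈ -0.9804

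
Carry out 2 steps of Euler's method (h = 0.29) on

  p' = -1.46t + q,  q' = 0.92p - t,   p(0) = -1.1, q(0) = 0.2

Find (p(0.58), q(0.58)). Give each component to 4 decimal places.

-1.1919, -0.4556

Euler on (p,q): p_{n+1} = p_n + h·p', q_{n+1} = q_n + h·q'.
0.000000: (-1.100000, 0.200000); f=(0.200000, -1.012000) → (-1.042000, -0.093480)
0.290000: (-1.042000, -0.093480); f=(-0.516880, -1.248640) → (-1.191895, -0.455586)
(p(0.58), q(0.58)) ≈ (-1.1919, -0.4556)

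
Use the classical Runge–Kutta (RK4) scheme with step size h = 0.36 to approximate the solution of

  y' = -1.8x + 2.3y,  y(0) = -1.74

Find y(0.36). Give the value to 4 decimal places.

RK4: k1 = f(x_n, y_n); k2 = f(x_n + h/2, y_n + (h/2)·k1); k3 = f(x_n + h/2, y_n + (h/2)·k2); k4 = f(x_n + h, y_n + h·k3); y_{n+1} = y_n + (h/6)·(k1 + 2k2 + 2k3 + k4).
x=0.000000, y=-1.740000:
  k1 = f(0.000000, -1.740000) = -4.002000
  k2 = f(0.180000, -2.460360) = -5.982828
  k3 = f(0.180000, -2.816909) = -6.802891
  k4 = f(0.360000, -4.189041) = -10.282794
  y ← -1.740000 + (0.36/6)·(k1 + 2k2 + 2k3 + k4) = -4.131374
y(0.36) ≈ -4.1314

-4.1314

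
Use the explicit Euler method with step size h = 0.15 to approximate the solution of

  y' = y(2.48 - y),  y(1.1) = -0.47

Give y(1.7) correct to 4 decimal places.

-2.4330

Euler: y_{n+1} = y_n + h·f(t_n, y_n).
t=1.100000, y=-0.470000: f=-1.386500 → y ← -0.470000 + 0.15·(-1.386500) = -0.677975
t=1.250000, y=-0.677975: f=-2.141028 → y ← -0.677975 + 0.15·(-2.141028) = -0.999129
t=1.400000, y=-0.999129: f=-3.476100 → y ← -0.999129 + 0.15·(-3.476100) = -1.520544
t=1.550000, y=-1.520544: f=-6.083004 → y ← -1.520544 + 0.15·(-6.083004) = -2.432995
y(1.7) ≈ -2.4330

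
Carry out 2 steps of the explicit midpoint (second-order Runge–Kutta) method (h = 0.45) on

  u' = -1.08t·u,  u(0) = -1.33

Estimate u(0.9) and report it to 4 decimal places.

-0.8385

Midpoint: k1 = f(t_n, u_n); k2 = f(t_n + h/2, u_n + (h/2)·k1); u_{n+1} = u_n + h·k2.
t=0.000000, u=-1.330000:
  k1 = f(0.000000, -1.330000) = 0.000000
  k2 = f(0.225000, -1.330000) = 0.323190
  u ← -1.330000 + 0.45·0.323190 = -1.184565
t=0.450000, u=-1.184565:
  k1 = f(0.450000, -1.184565) = 0.575698
  k2 = f(0.675000, -1.055032) = 0.769119
  u ← -1.184565 + 0.45·0.769119 = -0.838461
u(0.9) ≈ -0.8385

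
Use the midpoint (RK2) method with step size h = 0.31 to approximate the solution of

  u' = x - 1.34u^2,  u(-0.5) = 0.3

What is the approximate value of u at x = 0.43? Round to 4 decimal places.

0.2300

Midpoint: k1 = f(x_n, u_n); k2 = f(x_n + h/2, u_n + (h/2)·k1); u_{n+1} = u_n + h·k2.
x=-0.500000, u=0.300000:
  k1 = f(-0.500000, 0.300000) = -0.620600
  k2 = f(-0.345000, 0.203807) = -0.400660
  u ← 0.300000 + 0.31·(-0.400660) = 0.175795
x=-0.190000, u=0.175795:
  k1 = f(-0.190000, 0.175795) = -0.231411
  k2 = f(-0.035000, 0.139927) = -0.061236
  u ← 0.175795 + 0.31·(-0.061236) = 0.156812
x=0.120000, u=0.156812:
  k1 = f(0.120000, 0.156812) = 0.087049
  k2 = f(0.275000, 0.170305) = 0.236135
  u ← 0.156812 + 0.31·0.236135 = 0.230014
u(0.43) ≈ 0.2300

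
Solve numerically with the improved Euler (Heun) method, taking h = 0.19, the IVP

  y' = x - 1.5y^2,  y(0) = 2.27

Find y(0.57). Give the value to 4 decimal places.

Heun: k1 = f(x_n, y_n); k2 = f(x_n + h, y_n + h·k1); y_{n+1} = y_n + (h/2)·(k1 + k2).
x=0.000000, y=2.270000:
  k1 = f(0.000000, 2.270000) = -7.729350
  k2 = f(0.190000, 0.801423) = -0.773419
  y ← 2.270000 + (0.19/2)·(-7.729350 + (-0.773419)) = 1.462237
x=0.190000, y=1.462237:
  k1 = f(0.190000, 1.462237) = -3.017205
  k2 = f(0.380000, 0.888968) = -0.805396
  y ← 1.462237 + (0.19/2)·(-3.017205 + (-0.805396)) = 1.099090
x=0.380000, y=1.099090:
  k1 = f(0.380000, 1.099090) = -1.431998
  k2 = f(0.570000, 0.827010) = -0.455919
  y ← 1.099090 + (0.19/2)·(-1.431998 + (-0.455919)) = 0.919738
y(0.57) ≈ 0.9197

0.9197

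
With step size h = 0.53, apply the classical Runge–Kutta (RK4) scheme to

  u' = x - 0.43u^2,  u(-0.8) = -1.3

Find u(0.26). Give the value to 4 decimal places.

RK4: k1 = f(x_n, u_n); k2 = f(x_n + h/2, u_n + (h/2)·k1); k3 = f(x_n + h/2, u_n + (h/2)·k2); k4 = f(x_n + h, u_n + h·k3); u_{n+1} = u_n + (h/6)·(k1 + 2k2 + 2k3 + k4).
x=-0.800000, u=-1.300000:
  k1 = f(-0.800000, -1.300000) = -1.526700
  k2 = f(-0.535000, -1.704576) = -1.784398
  k3 = f(-0.535000, -1.772866) = -1.886513
  k4 = f(-0.270000, -2.299852) = -2.544407
  u ← -1.300000 + (0.53/6)·(k1 + 2k2 + 2k3 + k4) = -2.308142
x=-0.270000, u=-2.308142:
  k1 = f(-0.270000, -2.308142) = -2.560833
  k2 = f(-0.005000, -2.986763) = -3.840923
  k3 = f(-0.005000, -3.325987) = -4.761741
  k4 = f(0.260000, -4.831865) = -9.779174
  u ← -2.308142 + (0.53/6)·(k1 + 2k2 + 2k3 + k4) = -4.917980
u(0.26) ≈ -4.9180

-4.9180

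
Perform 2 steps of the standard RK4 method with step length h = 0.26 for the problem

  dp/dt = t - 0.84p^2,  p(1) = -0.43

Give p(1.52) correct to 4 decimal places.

RK4: k1 = f(t_n, p_n); k2 = f(t_n + h/2, p_n + (h/2)·k1); k3 = f(t_n + h/2, p_n + (h/2)·k2); k4 = f(t_n + h, p_n + h·k3); p_{n+1} = p_n + (h/6)·(k1 + 2k2 + 2k3 + k4).
t=1.000000, p=-0.430000:
  k1 = f(1.000000, -0.430000) = 0.844684
  k2 = f(1.130000, -0.320191) = 1.043881
  k3 = f(1.130000, -0.294295) = 1.057248
  k4 = f(1.260000, -0.155116) = 1.239789
  p ← -0.430000 + (0.26/6)·(k1 + 2k2 + 2k3 + k4) = -0.157575
t=1.260000, p=-0.157575:
  k1 = f(1.260000, -0.157575) = 1.239143
  k2 = f(1.390000, 0.003514) = 1.389990
  k3 = f(1.390000, 0.023124) = 1.389551
  k4 = f(1.520000, 0.203708) = 1.485142
  p ← -0.157575 + (0.26/6)·(k1 + 2k2 + 2k3 + k4) = 0.201371
p(1.52) ≈ 0.2014

0.2014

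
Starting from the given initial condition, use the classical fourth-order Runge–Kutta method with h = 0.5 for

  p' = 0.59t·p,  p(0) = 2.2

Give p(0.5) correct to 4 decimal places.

2.3684

RK4: k1 = f(t_n, p_n); k2 = f(t_n + h/2, p_n + (h/2)·k1); k3 = f(t_n + h/2, p_n + (h/2)·k2); k4 = f(t_n + h, p_n + h·k3); p_{n+1} = p_n + (h/6)·(k1 + 2k2 + 2k3 + k4).
t=0.000000, p=2.200000:
  k1 = f(0.000000, 2.200000) = 0.000000
  k2 = f(0.250000, 2.200000) = 0.324500
  k3 = f(0.250000, 2.281125) = 0.336466
  k4 = f(0.500000, 2.368233) = 0.698629
  p ← 2.200000 + (0.5/6)·(k1 + 2k2 + 2k3 + k4) = 2.368380
p(0.5) ≈ 2.3684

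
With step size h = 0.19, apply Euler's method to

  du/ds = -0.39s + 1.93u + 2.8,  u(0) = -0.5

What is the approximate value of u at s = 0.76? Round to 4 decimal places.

Euler: u_{n+1} = u_n + h·f(s_n, u_n).
s=0.000000, u=-0.500000: f=1.835000 → u ← -0.500000 + 0.19·1.835000 = -0.151350
s=0.190000, u=-0.151350: f=2.433794 → u ← -0.151350 + 0.19·2.433794 = 0.311071
s=0.380000, u=0.311071: f=3.252167 → u ← 0.311071 + 0.19·3.252167 = 0.928983
s=0.570000, u=0.928983: f=4.370637 → u ← 0.928983 + 0.19·4.370637 = 1.759404
u(0.76) ≈ 1.7594

1.7594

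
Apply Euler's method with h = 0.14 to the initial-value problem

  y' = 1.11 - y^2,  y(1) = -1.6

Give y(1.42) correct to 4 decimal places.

Euler: y_{n+1} = y_n + h·f(x_n, y_n).
x=1.000000, y=-1.600000: f=-1.450000 → y ← -1.600000 + 0.14·(-1.450000) = -1.803000
x=1.140000, y=-1.803000: f=-2.140809 → y ← -1.803000 + 0.14·(-2.140809) = -2.102713
x=1.280000, y=-2.102713: f=-3.311403 → y ← -2.102713 + 0.14·(-3.311403) = -2.566310
y(1.42) ≈ -2.5663

-2.5663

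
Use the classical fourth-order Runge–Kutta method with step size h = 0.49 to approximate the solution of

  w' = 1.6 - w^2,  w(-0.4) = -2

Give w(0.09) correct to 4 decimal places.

RK4: k1 = f(x_n, w_n); k2 = f(x_n + h/2, w_n + (h/2)·k1); k3 = f(x_n + h/2, w_n + (h/2)·k2); k4 = f(x_n + h, w_n + h·k3); w_{n+1} = w_n + (h/6)·(k1 + 2k2 + 2k3 + k4).
x=-0.400000, w=-2.000000:
  k1 = f(-0.400000, -2.000000) = -2.400000
  k2 = f(-0.155000, -2.588000) = -5.097744
  k3 = f(-0.155000, -3.248947) = -8.955658
  k4 = f(0.090000, -6.388273) = -39.210027
  w ← -2.000000 + (0.49/6)·(k1 + 2k2 + 2k3 + k4) = -7.693541
w(0.09) ≈ -7.6935

-7.6935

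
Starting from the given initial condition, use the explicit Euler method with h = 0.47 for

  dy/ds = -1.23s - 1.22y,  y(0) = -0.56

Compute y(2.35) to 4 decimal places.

-1.5625

Euler: y_{n+1} = y_n + h·f(s_n, y_n).
s=0.000000, y=-0.560000: f=0.683200 → y ← -0.560000 + 0.47·0.683200 = -0.238896
s=0.470000, y=-0.238896: f=-0.286647 → y ← -0.238896 + 0.47·(-0.286647) = -0.373620
s=0.940000, y=-0.373620: f=-0.700384 → y ← -0.373620 + 0.47·(-0.700384) = -0.702800
s=1.410000, y=-0.702800: f=-0.876884 → y ← -0.702800 + 0.47·(-0.876884) = -1.114936
s=1.880000, y=-1.114936: f=-0.952179 → y ← -1.114936 + 0.47·(-0.952179) = -1.562460
y(2.35) ≈ -1.5625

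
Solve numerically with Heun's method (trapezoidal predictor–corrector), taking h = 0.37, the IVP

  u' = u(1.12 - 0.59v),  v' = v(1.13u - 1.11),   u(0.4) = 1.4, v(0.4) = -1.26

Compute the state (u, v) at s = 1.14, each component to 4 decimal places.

6.5983, -5.0786

Heun on (u,v): k1 = f(s_n, state_n); k2 = f(s_n + h, state_n + h·k1); state_{n+1} = state_n + (h/2)·(k1 + k2).
0.400000: (1.400000, -1.260000)
  k1 = (2.608760, -0.594720)
  predictor → (2.365241, -1.480046)
  k2 = (4.714464, -2.312902)
  → (2.754796, -1.797910)
0.770000: (2.754796, -1.797910)
  k1 = (6.007569, -3.601070)
  predictor → (4.977597, -3.130306)
  k2 = (14.767935, -14.132343)
  → (6.598264, -5.078591)
(u(1.14), v(1.14)) ≈ (6.5983, -5.0786)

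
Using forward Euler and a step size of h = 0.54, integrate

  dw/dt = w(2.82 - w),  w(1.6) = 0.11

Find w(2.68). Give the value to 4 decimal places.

Euler: w_{n+1} = w_n + h·f(t_n, w_n).
t=1.600000, w=0.110000: f=0.298100 → w ← 0.110000 + 0.54·0.298100 = 0.270974
t=2.140000, w=0.270974: f=0.690720 → w ← 0.270974 + 0.54·0.690720 = 0.643963
w(2.68) ≈ 0.6440

0.6440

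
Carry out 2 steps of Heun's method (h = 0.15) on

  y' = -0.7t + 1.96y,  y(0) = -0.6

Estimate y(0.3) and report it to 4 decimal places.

Heun: k1 = f(t_n, y_n); k2 = f(t_n + h, y_n + h·k1); y_{n+1} = y_n + (h/2)·(k1 + k2).
t=0.000000, y=-0.600000:
  k1 = f(0.000000, -0.600000) = -1.176000
  k2 = f(0.150000, -0.776400) = -1.626744
  y ← -0.600000 + (0.15/2)·(-1.176000 + (-1.626744)) = -0.810206
t=0.150000, y=-0.810206:
  k1 = f(0.150000, -0.810206) = -1.693003
  k2 = f(0.300000, -1.064156) = -2.295746
  y ← -0.810206 + (0.15/2)·(-1.693003 + (-2.295746)) = -1.109362
y(0.3) ≈ -1.1094

-1.1094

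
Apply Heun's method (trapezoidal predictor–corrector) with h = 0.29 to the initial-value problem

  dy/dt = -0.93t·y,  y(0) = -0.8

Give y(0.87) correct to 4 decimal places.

Heun: k1 = f(t_n, y_n); k2 = f(t_n + h, y_n + h·k1); y_{n+1} = y_n + (h/2)·(k1 + k2).
t=0.000000, y=-0.800000:
  k1 = f(0.000000, -0.800000) = 0.000000
  k2 = f(0.290000, -0.800000) = 0.215760
  y ← -0.800000 + (0.29/2)·(0.000000 + 0.215760) = -0.768715
t=0.290000, y=-0.768715:
  k1 = f(0.290000, -0.768715) = 0.207322
  k2 = f(0.580000, -0.708591) = 0.382214
  y ← -0.768715 + (0.29/2)·(0.207322 + 0.382214) = -0.683232
t=0.580000, y=-0.683232:
  k1 = f(0.580000, -0.683232) = 0.368535
  k2 = f(0.870000, -0.576357) = 0.466330
  y ← -0.683232 + (0.29/2)·(0.368535 + 0.466330) = -0.562176
y(0.87) ≈ -0.5622

-0.5622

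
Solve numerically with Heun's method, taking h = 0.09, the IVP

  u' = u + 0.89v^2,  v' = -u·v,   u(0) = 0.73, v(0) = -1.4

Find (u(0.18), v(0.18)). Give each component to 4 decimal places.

1.1723, -1.1796

Heun on (u,v): k1 = f(s_n, state_n); k2 = f(s_n + h, state_n + h·k1); state_{n+1} = state_n + (h/2)·(k1 + k2).
0.000000: (0.730000, -1.400000)
  k1 = (2.474400, 1.022000)
  predictor → (0.952696, -1.308020)
  k2 = (2.475412, 1.246145)
  → (0.952742, -1.297933)
0.090000: (0.952742, -1.297933)
  k1 = (2.452063, 1.236595)
  predictor → (1.173427, -1.186640)
  k2 = (2.426649, 1.392436)
  → (1.172284, -1.179627)
(u(0.18), v(0.18)) ≈ (1.1723, -1.1796)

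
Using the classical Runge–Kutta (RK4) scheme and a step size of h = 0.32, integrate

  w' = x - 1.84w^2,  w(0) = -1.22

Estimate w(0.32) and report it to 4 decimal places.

RK4: k1 = f(x_n, w_n); k2 = f(x_n + h/2, w_n + (h/2)·k1); k3 = f(x_n + h/2, w_n + (h/2)·k2); k4 = f(x_n + h, w_n + h·k3); w_{n+1} = w_n + (h/6)·(k1 + 2k2 + 2k3 + k4).
x=0.000000, w=-1.220000:
  k1 = f(0.000000, -1.220000) = -2.738656
  k2 = f(0.160000, -1.658185) = -4.899222
  k3 = f(0.160000, -2.003876) = -7.228552
  k4 = f(0.320000, -3.533137) = -22.648820
  w ← -1.220000 + (0.32/6)·(k1 + 2k2 + 2k3 + k4) = -3.867628
w(0.32) ≈ -3.8676

-3.8676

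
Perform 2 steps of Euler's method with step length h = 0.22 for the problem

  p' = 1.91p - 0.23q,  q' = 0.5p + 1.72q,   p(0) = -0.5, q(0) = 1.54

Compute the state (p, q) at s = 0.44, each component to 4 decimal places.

Euler on (p,q): p_{n+1} = p_n + h·p', q_{n+1} = q_n + h·q'.
0.000000: (-0.500000, 1.540000); f=(-1.309200, 2.398800) → (-0.788024, 2.067736)
0.220000: (-0.788024, 2.067736); f=(-1.980705, 3.162494) → (-1.223779, 2.763485)
(p(0.44), q(0.44)) ≈ (-1.2238, 2.7635)

-1.2238, 2.7635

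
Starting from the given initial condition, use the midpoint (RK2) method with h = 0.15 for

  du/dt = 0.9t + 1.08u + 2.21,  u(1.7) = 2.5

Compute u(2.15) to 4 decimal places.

Midpoint: k1 = f(t_n, u_n); k2 = f(t_n + h/2, u_n + (h/2)·k1); u_{n+1} = u_n + h·k2.
t=1.700000, u=2.500000:
  k1 = f(1.700000, 2.500000) = 6.440000
  k2 = f(1.775000, 2.983000) = 7.029140
  u ← 2.500000 + 0.15·7.029140 = 3.554371
t=1.850000, u=3.554371:
  k1 = f(1.850000, 3.554371) = 7.713721
  k2 = f(1.925000, 4.132900) = 8.406032
  u ← 3.554371 + 0.15·8.406032 = 4.815276
t=2.000000, u=4.815276:
  k1 = f(2.000000, 4.815276) = 9.210498
  k2 = f(2.075000, 5.506063) = 10.024048
  u ← 4.815276 + 0.15·10.024048 = 6.318883
u(2.15) ≈ 6.3189

6.3189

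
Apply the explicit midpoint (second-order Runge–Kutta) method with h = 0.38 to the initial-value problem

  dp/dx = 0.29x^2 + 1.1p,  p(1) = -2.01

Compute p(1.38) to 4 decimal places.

Midpoint: k1 = f(x_n, p_n); k2 = f(x_n + h/2, p_n + (h/2)·k1); p_{n+1} = p_n + h·k2.
x=1.000000, p=-2.010000:
  k1 = f(1.000000, -2.010000) = -1.921000
  k2 = f(1.190000, -2.374990) = -2.201820
  p ← -2.010000 + 0.38·(-2.201820) = -2.846692
p(1.38) ≈ -2.8467

-2.8467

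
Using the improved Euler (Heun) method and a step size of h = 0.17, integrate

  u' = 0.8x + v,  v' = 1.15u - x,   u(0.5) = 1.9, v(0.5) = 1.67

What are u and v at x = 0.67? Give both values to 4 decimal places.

Heun on (u,v): k1 = f(x_n, state_n); k2 = f(x_n + h, state_n + h·k1); state_{n+1} = state_n + (h/2)·(k1 + k2).
0.500000: (1.900000, 1.670000)
  k1 = (2.070000, 1.685000)
  predictor → (2.251900, 1.956450)
  k2 = (2.492450, 1.919685)
  → (2.287808, 1.976398)
(u(0.67), v(0.67)) ≈ (2.2878, 1.9764)

2.2878, 1.9764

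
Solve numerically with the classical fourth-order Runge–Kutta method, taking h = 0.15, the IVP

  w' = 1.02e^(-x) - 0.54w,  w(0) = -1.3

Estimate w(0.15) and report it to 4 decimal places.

RK4: k1 = f(x_n, w_n); k2 = f(x_n + h/2, w_n + (h/2)·k1); k3 = f(x_n + h/2, w_n + (h/2)·k2); k4 = f(x_n + h, w_n + h·k3); w_{n+1} = w_n + (h/6)·(k1 + 2k2 + 2k3 + k4).
x=0.000000, w=-1.300000:
  k1 = f(0.000000, -1.300000) = 1.722000
  k2 = f(0.075000, -1.170850) = 1.578557
  k3 = f(0.075000, -1.181608) = 1.584367
  k4 = f(0.150000, -1.062345) = 1.451588
  w ← -1.300000 + (0.15/6)·(k1 + 2k2 + 2k3 + k4) = -1.062514
w(0.15) ≈ -1.0625

-1.0625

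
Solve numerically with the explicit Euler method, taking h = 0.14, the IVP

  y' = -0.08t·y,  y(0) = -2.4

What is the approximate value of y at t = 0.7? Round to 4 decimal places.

-2.3626

Euler: y_{n+1} = y_n + h·f(t_n, y_n).
t=0.000000, y=-2.400000: f=0.000000 → y ← -2.400000 + 0.14·0.000000 = -2.400000
t=0.140000, y=-2.400000: f=0.026880 → y ← -2.400000 + 0.14·0.026880 = -2.396237
t=0.280000, y=-2.396237: f=0.053676 → y ← -2.396237 + 0.14·0.053676 = -2.388722
t=0.420000, y=-2.388722: f=0.080261 → y ← -2.388722 + 0.14·0.080261 = -2.377486
t=0.560000, y=-2.377486: f=0.106511 → y ← -2.377486 + 0.14·0.106511 = -2.362574
y(0.7) ≈ -2.3626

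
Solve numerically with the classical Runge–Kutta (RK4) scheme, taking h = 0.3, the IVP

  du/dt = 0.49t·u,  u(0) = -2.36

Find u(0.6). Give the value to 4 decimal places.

RK4: k1 = f(t_n, u_n); k2 = f(t_n + h/2, u_n + (h/2)·k1); k3 = f(t_n + h/2, u_n + (h/2)·k2); k4 = f(t_n + h, u_n + h·k3); u_{n+1} = u_n + (h/6)·(k1 + 2k2 + 2k3 + k4).
t=0.000000, u=-2.360000:
  k1 = f(0.000000, -2.360000) = 0.000000
  k2 = f(0.150000, -2.360000) = -0.173460
  k3 = f(0.150000, -2.386019) = -0.175372
  k4 = f(0.300000, -2.412612) = -0.354654
  u ← -2.360000 + (0.3/6)·(k1 + 2k2 + 2k3 + k4) = -2.412616
t=0.300000, u=-2.412616:
  k1 = f(0.300000, -2.412616) = -0.354655
  k2 = f(0.450000, -2.465814) = -0.543712
  k3 = f(0.450000, -2.494173) = -0.549965
  k4 = f(0.600000, -2.577605) = -0.757816
  u ← -2.412616 + (0.3/6)·(k1 + 2k2 + 2k3 + k4) = -2.577607
u(0.6) ≈ -2.5776

-2.5776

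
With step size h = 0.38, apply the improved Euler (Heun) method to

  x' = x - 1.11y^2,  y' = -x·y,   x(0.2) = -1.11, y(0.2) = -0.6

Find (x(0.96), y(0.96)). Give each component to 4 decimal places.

Heun on (x,y): k1 = f(t_n, state_n); k2 = f(t_n + h, state_n + h·k1); state_{n+1} = state_n + (h/2)·(k1 + k2).
0.200000: (-1.110000, -0.600000)
  k1 = (-1.509600, -0.666000)
  predictor → (-1.683648, -0.853080)
  k2 = (-2.491445, -1.436286)
  → (-1.870199, -0.999434)
0.580000: (-1.870199, -0.999434)
  k1 = (-2.978943, -1.869141)
  predictor → (-3.002197, -1.709708)
  k2 = (-6.246840, -5.132880)
  → (-3.623097, -2.329818)
(x(0.96), y(0.96)) ≈ (-3.6231, -2.3298)

-3.6231, -2.3298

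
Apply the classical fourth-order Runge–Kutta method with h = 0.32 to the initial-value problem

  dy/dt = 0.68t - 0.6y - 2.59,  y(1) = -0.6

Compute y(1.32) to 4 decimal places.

RK4: k1 = f(t_n, y_n); k2 = f(t_n + h/2, y_n + (h/2)·k1); k3 = f(t_n + h/2, y_n + (h/2)·k2); k4 = f(t_n + h, y_n + h·k3); y_{n+1} = y_n + (h/6)·(k1 + 2k2 + 2k3 + k4).
t=1.000000, y=-0.600000:
  k1 = f(1.000000, -0.600000) = -1.550000
  k2 = f(1.160000, -0.848000) = -1.292400
  k3 = f(1.160000, -0.806784) = -1.317130
  k4 = f(1.320000, -1.021481) = -1.079511
  y ← -0.600000 + (0.32/6)·(k1 + 2k2 + 2k3 + k4) = -1.018590
y(1.32) ≈ -1.0186

-1.0186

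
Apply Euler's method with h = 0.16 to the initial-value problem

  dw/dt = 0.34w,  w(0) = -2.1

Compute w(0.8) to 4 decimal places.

Euler: w_{n+1} = w_n + h·f(t_n, w_n).
t=0.000000, w=-2.100000: f=-0.714000 → w ← -2.100000 + 0.16·(-0.714000) = -2.214240
t=0.160000, w=-2.214240: f=-0.752842 → w ← -2.214240 + 0.16·(-0.752842) = -2.334695
t=0.320000, w=-2.334695: f=-0.793796 → w ← -2.334695 + 0.16·(-0.793796) = -2.461702
t=0.480000, w=-2.461702: f=-0.836979 → w ← -2.461702 + 0.16·(-0.836979) = -2.595619
t=0.640000, w=-2.595619: f=-0.882510 → w ← -2.595619 + 0.16·(-0.882510) = -2.736820
w(0.8) ≈ -2.7368

-2.7368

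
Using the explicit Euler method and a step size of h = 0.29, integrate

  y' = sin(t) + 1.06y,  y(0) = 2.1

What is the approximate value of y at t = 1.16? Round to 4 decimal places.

6.7067

Euler: y_{n+1} = y_n + h·f(t_n, y_n).
t=0.000000, y=2.100000: f=2.226000 → y ← 2.100000 + 0.29·2.226000 = 2.745540
t=0.290000, y=2.745540: f=3.196225 → y ← 2.745540 + 0.29·3.196225 = 3.672445
t=0.580000, y=3.672445: f=4.440816 → y ← 3.672445 + 0.29·4.440816 = 4.960282
t=0.870000, y=4.960282: f=6.022228 → y ← 4.960282 + 0.29·6.022228 = 6.706728
y(1.16) ≈ 6.7067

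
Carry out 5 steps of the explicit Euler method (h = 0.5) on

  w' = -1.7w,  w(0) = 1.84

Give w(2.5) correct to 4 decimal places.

Euler: w_{n+1} = w_n + h·f(t_n, w_n).
t=0.000000, w=1.840000: f=-3.128000 → w ← 1.840000 + 0.5·(-3.128000) = 0.276000
t=0.500000, w=0.276000: f=-0.469200 → w ← 0.276000 + 0.5·(-0.469200) = 0.041400
t=1.000000, w=0.041400: f=-0.070380 → w ← 0.041400 + 0.5·(-0.070380) = 0.006210
t=1.500000, w=0.006210: f=-0.010557 → w ← 0.006210 + 0.5·(-0.010557) = 0.000932
t=2.000000, w=0.000932: f=-0.001584 → w ← 0.000932 + 0.5·(-0.001584) = 0.000140
w(2.5) ≈ 0.0001

0.0001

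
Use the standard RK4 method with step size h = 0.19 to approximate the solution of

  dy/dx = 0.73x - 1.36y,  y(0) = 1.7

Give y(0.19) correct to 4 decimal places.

1.3250

RK4: k1 = f(x_n, y_n); k2 = f(x_n + h/2, y_n + (h/2)·k1); k3 = f(x_n + h/2, y_n + (h/2)·k2); k4 = f(x_n + h, y_n + h·k3); y_{n+1} = y_n + (h/6)·(k1 + 2k2 + 2k3 + k4).
x=0.000000, y=1.700000:
  k1 = f(0.000000, 1.700000) = -2.312000
  k2 = f(0.095000, 1.480360) = -1.943940
  k3 = f(0.095000, 1.515326) = -1.991493
  k4 = f(0.190000, 1.321616) = -1.658698
  y ← 1.700000 + (0.19/6)·(k1 + 2k2 + 2k3 + k4) = 1.325017
y(0.19) ≈ 1.3250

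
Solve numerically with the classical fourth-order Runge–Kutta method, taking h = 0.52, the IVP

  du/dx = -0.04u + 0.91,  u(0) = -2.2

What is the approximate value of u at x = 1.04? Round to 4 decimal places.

RK4: k1 = f(x_n, u_n); k2 = f(x_n + h/2, u_n + (h/2)·k1); k3 = f(x_n + h/2, u_n + (h/2)·k2); k4 = f(x_n + h, u_n + h·k3); u_{n+1} = u_n + (h/6)·(k1 + 2k2 + 2k3 + k4).
x=0.000000, u=-2.200000:
  k1 = f(0.000000, -2.200000) = 0.998000
  k2 = f(0.260000, -1.940520) = 0.987621
  k3 = f(0.260000, -1.943219) = 0.987729
  k4 = f(0.520000, -1.686381) = 0.977455
  u ← -2.200000 + (0.52/6)·(k1 + 2k2 + 2k3 + k4) = -1.686400
x=0.520000, u=-1.686400:
  k1 = f(0.520000, -1.686400) = 0.977456
  k2 = f(0.780000, -1.432261) = 0.967290
  k3 = f(0.780000, -1.434904) = 0.967396
  k4 = f(1.040000, -1.183354) = 0.957334
  u ← -1.686400 + (0.52/6)·(k1 + 2k2 + 2k3 + k4) = -1.183372
u(1.04) ≈ -1.1834

-1.1834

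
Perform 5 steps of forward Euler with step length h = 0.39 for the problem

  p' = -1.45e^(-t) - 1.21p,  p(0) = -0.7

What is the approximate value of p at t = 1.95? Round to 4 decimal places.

-0.4129

Euler: p_{n+1} = p_n + h·f(t_n, p_n).
t=0.000000, p=-0.700000: f=-0.603000 → p ← -0.700000 + 0.39·(-0.603000) = -0.935170
t=0.390000, p=-0.935170: f=0.149823 → p ← -0.935170 + 0.39·0.149823 = -0.876739
t=0.780000, p=-0.876739: f=0.396165 → p ← -0.876739 + 0.39·0.396165 = -0.722234
t=1.170000, p=-0.722234: f=0.423872 → p ← -0.722234 + 0.39·0.423872 = -0.556925
t=1.560000, p=-0.556925: f=0.369181 → p ← -0.556925 + 0.39·0.369181 = -0.412944
p(1.95) ≈ -0.4129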